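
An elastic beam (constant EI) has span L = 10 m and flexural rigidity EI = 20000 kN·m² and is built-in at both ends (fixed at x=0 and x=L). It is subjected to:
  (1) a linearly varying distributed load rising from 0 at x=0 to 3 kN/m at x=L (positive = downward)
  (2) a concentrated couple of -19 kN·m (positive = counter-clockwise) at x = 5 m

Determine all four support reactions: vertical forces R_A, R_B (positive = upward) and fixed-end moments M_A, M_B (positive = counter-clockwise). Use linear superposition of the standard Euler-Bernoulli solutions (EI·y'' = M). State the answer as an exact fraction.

Load 1 — triangular load w₀=3 kN/m (0→w₀ over full span):
  R_A = 3w₀L/20 = 3·3·10/20 = 9/2 kN
  M_A = w₀L²/30 = 3·10²/30 = 10 kN·m
  R_B = 7w₀L/20 = 7·3·10/20 = 21/2 kN
  M_B = -w₀L²/20 = -3·10²/20 = -15 kN·m
Load 2 — applied couple M₀=-19 kN·m at a=5 m (b=L-a=5):
  R_A = 6M₀ab/L³ = 6·(-19)·5·5/10³ = -57/20 kN
  M_A = M₀b(2a-b)/L² = (-19)·5·(2·5-5)/10² = -19/4 kN·m
  R_B = -6M₀ab/L³ = -6·(-19)·5·5/10³ = 57/20 kN
  M_B = M₀a(2b-a)/L² = (-19)·5·(2·5-5)/10² = -19/4 kN·m
Superposition: R_A = 33/20 kN, M_A = 21/4 kN·m, R_B = 267/20 kN, M_B = -79/4 kN·m

R_A = 33/20 kN, M_A = 21/4 kN·m, R_B = 267/20 kN, M_B = -79/4 kN·m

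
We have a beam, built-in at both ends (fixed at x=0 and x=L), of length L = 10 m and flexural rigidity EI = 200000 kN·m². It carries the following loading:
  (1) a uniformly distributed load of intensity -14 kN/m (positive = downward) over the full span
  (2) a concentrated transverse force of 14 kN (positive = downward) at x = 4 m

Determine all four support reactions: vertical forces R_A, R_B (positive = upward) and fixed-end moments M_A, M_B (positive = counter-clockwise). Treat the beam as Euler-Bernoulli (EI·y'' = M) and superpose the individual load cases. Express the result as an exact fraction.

Load 1 — uniform load w=-14 kN/m over full span:
  R_A = wL/2 = (-14)·10/2 = -70 kN
  M_A = wL²/12 = (-14)·10²/12 = -350/3 kN·m
  R_B = wL/2 = (-14)·10/2 = -70 kN
  M_B = -wL²/12 = -(-14)·10²/12 = 350/3 kN·m
Load 2 — point force P=14 kN at a=4 m (b=L-a=6):
  R_A = Pb²(3a+b)/L³ = 14·6²·(3·4+6)/10³ = 1134/125 kN
  M_A = Pab²/L² = 14·4·6²/10² = 504/25 kN·m
  R_B = Pa²(a+3b)/L³ = 14·4²·(4+3·6)/10³ = 616/125 kN
  M_B = -Pa²b/L² = -14·4²·6/10² = -336/25 kN·m
Superposition: R_A = -7616/125 kN, M_A = -7238/75 kN·m, R_B = -8134/125 kN, M_B = 7742/75 kN·m

R_A = -7616/125 kN, M_A = -7238/75 kN·m, R_B = -8134/125 kN, M_B = 7742/75 kN·m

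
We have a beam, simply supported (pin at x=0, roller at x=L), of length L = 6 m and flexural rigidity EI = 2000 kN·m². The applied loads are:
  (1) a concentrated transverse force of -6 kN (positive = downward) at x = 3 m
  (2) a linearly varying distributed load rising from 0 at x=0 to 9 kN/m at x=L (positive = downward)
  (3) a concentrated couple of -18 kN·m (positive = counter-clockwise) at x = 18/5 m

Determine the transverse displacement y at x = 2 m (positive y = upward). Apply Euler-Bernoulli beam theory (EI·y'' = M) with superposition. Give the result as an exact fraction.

Load 1 — point force P=-6 kN at a=3 m (b=L-a=3):
  y_1 = -Pbx(L²-b²-x²)/(6LEI)  [x≤a] = -(-6)·3·2·(6²-3²-2²)/(6·6·2000) = 23/2000 m
Load 2 — triangular load w₀=9 kN/m (0→w₀ over full span):
  y_2 = -w₀x(7L⁴-10L²x²+3x⁴)/(360LEI) = -9·2·(7·6⁴-10·6²·2²+3·2⁴)/(360·6·2000) = -4/125 m
Load 3 — applied couple M₀=-18 kN·m at a=18/5 m (b=L-a=12/5):
  y_3 = (M₀x³/(6L)+C₁x)/EI  [x≤a] with C₁=M₀(3b²-L²)/(6L)=234/25 = ((-18)·2³/(6·6)+(234/25)·2)/2000 = 23/3125 m
Superposition: y = Σ y_i = -657/50000 m ≈ -0.013140 m

y(2) = -657/50000 m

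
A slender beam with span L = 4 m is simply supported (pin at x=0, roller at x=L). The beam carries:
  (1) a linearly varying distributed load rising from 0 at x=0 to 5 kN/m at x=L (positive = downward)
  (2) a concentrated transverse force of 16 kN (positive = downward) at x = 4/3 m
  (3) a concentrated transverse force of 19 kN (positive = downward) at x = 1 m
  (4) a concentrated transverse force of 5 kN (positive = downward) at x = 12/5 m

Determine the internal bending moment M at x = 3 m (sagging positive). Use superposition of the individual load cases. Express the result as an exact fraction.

Load 1 — triangular load w₀=5 kN/m (0→w₀ over full span):
  M_1 = w₀Lx/6 - w₀x³/(6L) = 5·4·3/6 - 5·3³/(6·4) = 35/8 kN·m
Load 2 — point force P=16 kN at a=4/3 m (b=L-a=8/3):
  M_2 = Pa(L-x)/L  [x>a] = 16·(4/3)·(4-3)/4 = 16/3 kN·m
Load 3 — point force P=19 kN at a=1 m (b=L-a=3):
  M_3 = Pa(L-x)/L  [x>a] = 19·1·(4-3)/4 = 19/4 kN·m
Load 4 — point force P=5 kN at a=12/5 m (b=L-a=8/5):
  M_4 = Pa(L-x)/L  [x>a] = 5·(12/5)·(4-3)/4 = 3 kN·m
Superposition: M = Σ M_i = 419/24 kN·m ≈ 17.458333 kN·m

M(3) = 419/24 kN·m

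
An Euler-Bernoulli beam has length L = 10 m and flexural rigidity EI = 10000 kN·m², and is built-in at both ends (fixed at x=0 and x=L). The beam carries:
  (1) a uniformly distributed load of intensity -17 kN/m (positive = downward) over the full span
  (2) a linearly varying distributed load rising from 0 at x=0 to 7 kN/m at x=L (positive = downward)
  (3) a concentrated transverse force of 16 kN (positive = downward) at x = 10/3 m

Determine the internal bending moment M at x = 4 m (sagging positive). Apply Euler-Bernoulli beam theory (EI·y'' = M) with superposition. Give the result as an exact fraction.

Load 1 — uniform load w=-17 kN/m over full span:
  M_1 = wLx/2 - wL²/12 - wx²/2 = (-17)·10·4/2 - (-17)·10²/12 - (-17)·4²/2 = -187/3 kN·m
Load 2 — triangular load w₀=7 kN/m (0→w₀ over full span):
  M_2 = 3w₀Lx/20 - w₀L²/30 - w₀x³/(6L) = 3·7·10·4/20 - 7·10²/30 - 7·4³/(6·10) = 56/5 kN·m
Load 3 — point force P=16 kN at a=10/3 m (b=L-a=20/3):
  M_3 = Pa²(a+3b)(L-x)/L³ - Pa²b/L²  [x>a] = 16·(10/3)²·((10/3)+3·(20/3))·(10-4)/10³ - 16·(10/3)²·(20/3)/10² = 352/27 kN·m
Superposition: M = Σ M_i = -5143/135 kN·m ≈ -38.096296 kN·m

M(4) = -5143/135 kN·m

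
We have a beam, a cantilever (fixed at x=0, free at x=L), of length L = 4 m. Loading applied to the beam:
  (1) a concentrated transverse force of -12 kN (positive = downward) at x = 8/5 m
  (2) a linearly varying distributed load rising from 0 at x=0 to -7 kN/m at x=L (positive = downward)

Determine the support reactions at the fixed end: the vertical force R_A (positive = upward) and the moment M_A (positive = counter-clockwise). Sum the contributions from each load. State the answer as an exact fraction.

R_A = -26 kN, M_A = -848/15 kN·m

Load 1 — point force P=-12 kN at a=8/5 m (b=L-a=12/5):
  R_A = P = (-12) = -12 kN
  M_A = Pa = (-12)·(8/5) = -96/5 kN·m
Load 2 — triangular load w₀=-7 kN/m (0→w₀ over full span):
  R_A = w₀L/2 = (-7)·4/2 = -14 kN
  M_A = w₀L²/3 = (-7)·4²/3 = -112/3 kN·m
Superposition: R_A = -26 kN, M_A = -848/15 kN·m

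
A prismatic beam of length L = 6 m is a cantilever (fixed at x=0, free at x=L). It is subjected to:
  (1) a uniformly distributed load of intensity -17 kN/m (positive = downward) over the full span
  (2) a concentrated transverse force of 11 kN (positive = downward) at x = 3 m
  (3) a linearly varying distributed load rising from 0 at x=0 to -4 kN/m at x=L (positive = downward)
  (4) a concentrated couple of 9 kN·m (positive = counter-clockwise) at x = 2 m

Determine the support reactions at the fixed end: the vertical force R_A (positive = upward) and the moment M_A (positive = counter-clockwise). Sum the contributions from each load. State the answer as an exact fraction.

Load 1 — uniform load w=-17 kN/m over full span:
  R_A = wL = (-17)·6 = -102 kN
  M_A = wL²/2 = (-17)·6²/2 = -306 kN·m
Load 2 — point force P=11 kN at a=3 m (b=L-a=3):
  R_A = P = 11 kN
  M_A = Pa = 11·3 = 33 kN·m
Load 3 — triangular load w₀=-4 kN/m (0→w₀ over full span):
  R_A = w₀L/2 = (-4)·6/2 = -12 kN
  M_A = w₀L²/3 = (-4)·6²/3 = -48 kN·m
Load 4 — applied couple M₀=9 kN·m at a=2 m (b=L-a=4):
  R_A = 0 kN
  M_A = -M₀ = -9 kN·m
Superposition: R_A = -103 kN, M_A = -330 kN·m

R_A = -103 kN, M_A = -330 kN·m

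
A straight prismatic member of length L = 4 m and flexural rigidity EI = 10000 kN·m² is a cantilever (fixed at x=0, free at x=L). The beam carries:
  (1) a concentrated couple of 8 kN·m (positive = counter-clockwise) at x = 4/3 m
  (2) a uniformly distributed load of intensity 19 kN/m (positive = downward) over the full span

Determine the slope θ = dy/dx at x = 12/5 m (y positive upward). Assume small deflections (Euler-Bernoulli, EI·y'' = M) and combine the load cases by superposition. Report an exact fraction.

Load 1 — applied couple M₀=8 kN·m at a=4/3 m (b=L-a=8/3):
  θ_1 = M₀a/EI  [x>a] = 8·(4/3)/10000 = 2/1875 rad
Load 2 — uniform load w=19 kN/m over full span:
  θ_2 = -wx(x²-3Lx+3L²)/(6EI) = -19·(12/5)·((12/5)²-3·4·(12/5)+3·4²)/(6·10000) = -1482/78125 rad
Superposition: θ = Σ θ_i = -4196/234375 rad ≈ -0.017903 rad

θ(12/5) = -4196/234375 rad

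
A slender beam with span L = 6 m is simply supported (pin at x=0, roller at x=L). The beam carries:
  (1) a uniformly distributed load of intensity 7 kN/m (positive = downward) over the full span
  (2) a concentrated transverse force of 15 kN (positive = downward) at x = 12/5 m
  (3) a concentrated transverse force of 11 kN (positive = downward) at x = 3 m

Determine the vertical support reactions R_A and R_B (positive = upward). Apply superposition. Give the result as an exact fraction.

R_A = 71/2 kN, R_B = 65/2 kN

Load 1 — uniform load w=7 kN/m over full span:
  R_A = wL/2 = 7·6/2 = 21 kN
  R_B = wL/2 = 7·6/2 = 21 kN
Load 2 — point force P=15 kN at a=12/5 m (b=L-a=18/5):
  R_A = Pb/L = 15·(18/5)/6 = 9 kN
  R_B = Pa/L = 15·(12/5)/6 = 6 kN
Load 3 — point force P=11 kN at a=3 m (b=L-a=3):
  R_A = Pb/L = 11·3/6 = 11/2 kN
  R_B = Pa/L = 11·3/6 = 11/2 kN
Superposition: R_A = 71/2 kN, R_B = 65/2 kN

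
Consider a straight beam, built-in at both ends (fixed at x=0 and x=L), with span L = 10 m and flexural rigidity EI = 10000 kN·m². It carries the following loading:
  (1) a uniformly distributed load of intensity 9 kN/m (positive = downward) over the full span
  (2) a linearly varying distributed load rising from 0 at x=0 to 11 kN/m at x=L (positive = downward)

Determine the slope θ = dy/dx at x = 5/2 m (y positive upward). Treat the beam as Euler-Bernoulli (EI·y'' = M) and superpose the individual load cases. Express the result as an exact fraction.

Load 1 — uniform load w=9 kN/m over full span:
  θ_1 = -wx(L-x)(L-2x)/(12EI) = -9·(5/2)·(10-(5/2))·(10-2·(5/2))/(12·10000) = -9/1280 rad
Load 2 — triangular load w₀=11 kN/m (0→w₀ over full span):
  θ_2 = -w₀(2x(L-x)(L-2x)(x+2L)+x²(L-x)²)/(120LEI) = -11·(2·(5/2)·(10-(5/2))·(10-2·(5/2))·((5/2)+2·10)+(5/2)²·(10-(5/2))²)/(120·10·10000) = -429/102400 rad
Superposition: θ = Σ θ_i = -1149/102400 rad ≈ -0.011221 rad

θ(5/2) = -1149/102400 rad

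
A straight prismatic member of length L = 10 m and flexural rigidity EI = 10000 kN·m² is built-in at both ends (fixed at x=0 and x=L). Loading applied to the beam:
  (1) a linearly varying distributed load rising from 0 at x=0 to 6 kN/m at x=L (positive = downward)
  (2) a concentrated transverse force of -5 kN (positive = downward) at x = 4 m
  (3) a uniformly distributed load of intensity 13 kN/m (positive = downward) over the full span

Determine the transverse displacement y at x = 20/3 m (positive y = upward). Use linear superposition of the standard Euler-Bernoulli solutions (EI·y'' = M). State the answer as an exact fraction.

Load 1 — triangular load w₀=6 kN/m (0→w₀ over full span):
  y_1 = -w₀x²(L-x)²(x+2L)/(120LEI) = -6·(20/3)²·(10-(20/3))²·((20/3)+2·10)/(120·10·10000) = -8/1215 m
Load 2 — point force P=-5 kN at a=4 m (b=L-a=6):
  y_2 = -Pa²(L-x)²(3bL-(3b+a)(L-x))/(6L³EI)  [x>a] = -(-5)·4²·(10-(20/3))²·(3·6·10-(3·6+4)·(10-(20/3)))/(6·10³·10000) = 16/10125 m
Load 3 — uniform load w=13 kN/m over full span:
  y_3 = -wx²(L-x)²/(24EI) = -13·(20/3)²·(10-(20/3))²/(24·10000) = -13/486 m
Superposition: y = Σ y_i = -643/20250 m ≈ -0.031753 m

y(20/3) = -643/20250 m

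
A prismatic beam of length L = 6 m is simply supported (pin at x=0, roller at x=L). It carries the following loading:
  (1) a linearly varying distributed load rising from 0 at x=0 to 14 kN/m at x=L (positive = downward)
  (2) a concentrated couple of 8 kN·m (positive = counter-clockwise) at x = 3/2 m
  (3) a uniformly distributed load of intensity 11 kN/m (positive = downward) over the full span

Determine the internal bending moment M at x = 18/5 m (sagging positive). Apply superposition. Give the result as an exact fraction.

M(18/5) = 9572/125 kN·m

Load 1 — triangular load w₀=14 kN/m (0→w₀ over full span):
  M_1 = w₀Lx/6 - w₀x³/(6L) = 14·6·(18/5)/6 - 14·(18/5)³/(6·6) = 4032/125 kN·m
Load 2 — applied couple M₀=8 kN·m at a=3/2 m (b=L-a=9/2):
  M_2 = M₀x/L - M₀  [x>a] = 8·(18/5)/6 - 8 = -16/5 kN·m
Load 3 — uniform load w=11 kN/m over full span:
  M_3 = wx(L-x)/2 = 11·(18/5)·(6-(18/5))/2 = 1188/25 kN·m
Superposition: M = Σ M_i = 9572/125 kN·m ≈ 76.576000 kN·m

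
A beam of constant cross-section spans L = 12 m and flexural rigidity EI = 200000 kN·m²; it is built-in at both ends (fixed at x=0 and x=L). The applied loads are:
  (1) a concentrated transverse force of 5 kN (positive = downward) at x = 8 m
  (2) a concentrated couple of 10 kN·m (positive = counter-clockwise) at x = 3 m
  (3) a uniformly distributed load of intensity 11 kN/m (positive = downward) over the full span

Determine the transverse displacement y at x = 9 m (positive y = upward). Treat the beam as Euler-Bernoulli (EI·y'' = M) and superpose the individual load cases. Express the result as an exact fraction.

Load 1 — point force P=5 kN at a=8 m (b=L-a=4):
  y_1 = -Pa²(L-x)²(3bL-(3b+a)(L-x))/(6L³EI)  [x>a] = -5·8²·(12-9)²·(3·4·12-(3·4+8)·(12-9))/(6·12³·200000) = -7/60000 m
Load 2 — applied couple M₀=10 kN·m at a=3 m (b=L-a=9):
  y_2 = (R_Ax³/6 - M_Ax²/2 - M₀(x-a)²/2)/EI  [x>a] with R_A=15/16, M_A=-15/8 = ((15/16)·9³/6 - (-15/8)·9²/2 - 10·(9-3)²/2)/200000 = 63/1280000 m
Load 3 — uniform load w=11 kN/m over full span:
  y_3 = -wx²(L-x)²/(24EI) = -11·9²·(12-9)²/(24·200000) = -2673/1600000 m
Superposition: y = Σ y_i = -33371/19200000 m ≈ -0.001738 m

y(9) = -33371/19200000 m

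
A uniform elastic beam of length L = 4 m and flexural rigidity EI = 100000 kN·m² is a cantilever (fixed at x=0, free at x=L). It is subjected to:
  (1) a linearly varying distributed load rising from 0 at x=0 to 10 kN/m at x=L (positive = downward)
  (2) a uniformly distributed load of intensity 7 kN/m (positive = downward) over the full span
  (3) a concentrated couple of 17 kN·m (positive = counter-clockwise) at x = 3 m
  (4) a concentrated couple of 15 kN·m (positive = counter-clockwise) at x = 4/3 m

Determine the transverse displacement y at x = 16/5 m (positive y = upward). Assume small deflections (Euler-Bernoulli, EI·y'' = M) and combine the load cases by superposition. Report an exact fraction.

Load 1 — triangular load w₀=10 kN/m (0→w₀ over full span):
  y_1 = (w₀Lx³/12-w₀L²x²/6-w₀x⁵/(120L))/EI = (10·4·(16/5)³/12-10·4²·(16/5)²/6-10·(16/5)⁵/(120·4))/100000 = -50048/29296875 m
Load 2 — uniform load w=7 kN/m over full span:
  y_2 = -wx²(x²-4Lx+6L²)/(24EI) = -7·(16/5)²·((16/5)²-4·4·(16/5)+6·4²)/(24·100000) = -9632/5859375 m
Load 3 — applied couple M₀=17 kN·m at a=3 m (b=L-a=1):
  y_3 = M₀a(2x-a)/(2EI)  [x>a] = 17·3·(2·(16/5)-3)/(2·100000) = 867/1000000 m
Load 4 — applied couple M₀=15 kN·m at a=4/3 m (b=L-a=8/3):
  y_4 = M₀a(2x-a)/(2EI)  [x>a] = 15·(4/3)·(2·(16/5)-(4/3))/(2·100000) = 19/37500 m
Superposition: y = Σ y_i = -3709687/1875000000 m ≈ -0.001978 m

y(16/5) = -3709687/1875000000 m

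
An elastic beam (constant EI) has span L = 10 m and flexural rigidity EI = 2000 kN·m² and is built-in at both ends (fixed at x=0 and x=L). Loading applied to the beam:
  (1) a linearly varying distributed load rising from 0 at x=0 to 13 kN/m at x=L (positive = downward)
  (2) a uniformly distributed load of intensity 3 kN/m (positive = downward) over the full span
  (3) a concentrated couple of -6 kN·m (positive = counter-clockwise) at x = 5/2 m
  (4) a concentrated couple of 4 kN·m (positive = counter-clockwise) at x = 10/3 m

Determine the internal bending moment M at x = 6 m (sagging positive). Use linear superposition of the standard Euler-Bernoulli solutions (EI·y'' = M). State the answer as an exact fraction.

Load 1 — triangular load w₀=13 kN/m (0→w₀ over full span):
  M_1 = 3w₀Lx/20 - w₀L²/30 - w₀x³/(6L) = 3·13·10·6/20 - 13·10²/30 - 13·6³/(6·10) = 403/15 kN·m
Load 2 — uniform load w=3 kN/m over full span:
  M_2 = wLx/2 - wL²/12 - wx²/2 = 3·10·6/2 - 3·10²/12 - 3·6²/2 = 11 kN·m
Load 3 — applied couple M₀=-6 kN·m at a=5/2 m (b=L-a=15/2):
  M_3 = R_Ax - M_A - M₀  [x>a] with R_A=-27/40, M_A=9/8 = (-27/40)·6 - (9/8) - (-6) = 33/40 kN·m
Load 4 — applied couple M₀=4 kN·m at a=10/3 m (b=L-a=20/3):
  M_4 = R_Ax - M_A - M₀  [x>a] with R_A=8/15, M_A=0 = (8/15)·6 - 0 - 4 = -4/5 kN·m
Superposition: M = Σ M_i = 4547/120 kN·m ≈ 37.891667 kN·m

M(6) = 4547/120 kN·m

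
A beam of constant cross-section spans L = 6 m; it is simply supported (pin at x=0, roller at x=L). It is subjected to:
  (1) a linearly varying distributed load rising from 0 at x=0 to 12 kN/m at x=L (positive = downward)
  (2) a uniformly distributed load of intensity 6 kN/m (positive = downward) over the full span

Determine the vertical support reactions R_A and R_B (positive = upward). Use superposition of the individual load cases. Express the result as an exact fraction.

R_A = 30 kN, R_B = 42 kN

Load 1 — triangular load w₀=12 kN/m (0→w₀ over full span):
  R_A = w₀L/6 = 12·6/6 = 12 kN
  R_B = w₀L/3 = 12·6/3 = 24 kN
Load 2 — uniform load w=6 kN/m over full span:
  R_A = wL/2 = 6·6/2 = 18 kN
  R_B = wL/2 = 6·6/2 = 18 kN
Superposition: R_A = 30 kN, R_B = 42 kN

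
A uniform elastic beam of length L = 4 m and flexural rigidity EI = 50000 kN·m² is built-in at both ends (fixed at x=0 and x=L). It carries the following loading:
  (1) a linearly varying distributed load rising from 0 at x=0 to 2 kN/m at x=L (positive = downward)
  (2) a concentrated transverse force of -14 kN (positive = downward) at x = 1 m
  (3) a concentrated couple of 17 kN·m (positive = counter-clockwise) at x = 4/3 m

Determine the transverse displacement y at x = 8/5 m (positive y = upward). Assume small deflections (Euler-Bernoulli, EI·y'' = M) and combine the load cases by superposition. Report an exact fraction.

Load 1 — triangular load w₀=2 kN/m (0→w₀ over full span):
  y_1 = -w₀x²(L-x)²(x+2L)/(120LEI) = -2·(8/5)²·(4-(8/5))²·((8/5)+2·4)/(120·4·50000) = -576/48828125 m
Load 2 — point force P=-14 kN at a=1 m (b=L-a=3):
  y_2 = -Pa²(L-x)²(3bL-(3b+a)(L-x))/(6L³EI)  [x>a] = -(-14)·1²·(4-(8/5))²·(3·3·4-(3·3+1)·(4-(8/5)))/(6·4³·50000) = 63/1250000 m
Load 3 — applied couple M₀=17 kN·m at a=4/3 m (b=L-a=8/3):
  y_3 = (R_Ax³/6 - M_Ax²/2 - M₀(x-a)²/2)/EI  [x>a] with R_A=17/3, M_A=0 = ((17/3)·(8/5)³/6 - 0·(8/5)²/2 - 17·((8/5)-(4/3))²/2)/50000 = 51/781250 m
Superposition: y = Σ y_i = 81159/781250000 m ≈ 0.000104 m

y(8/5) = 81159/781250000 m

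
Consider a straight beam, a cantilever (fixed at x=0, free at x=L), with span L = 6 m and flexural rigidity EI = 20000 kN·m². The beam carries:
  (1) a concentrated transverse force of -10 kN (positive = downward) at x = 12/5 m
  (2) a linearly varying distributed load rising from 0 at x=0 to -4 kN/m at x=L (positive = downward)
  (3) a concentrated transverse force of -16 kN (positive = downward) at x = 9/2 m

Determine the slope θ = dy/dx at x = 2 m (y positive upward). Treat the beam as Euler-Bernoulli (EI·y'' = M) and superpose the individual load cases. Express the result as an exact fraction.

θ(2) = 239/22500 rad

Load 1 — point force P=-10 kN at a=12/5 m (b=L-a=18/5):
  θ_1 = -Px(2a-x)/(2EI)  [x≤a] = -(-10)·2·(2·(12/5)-2)/(2·20000) = 7/5000 rad
Load 2 — triangular load w₀=-4 kN/m (0→w₀ over full span):
  θ_2 = (w₀Lx²/4-w₀L²x/3-w₀x⁴/(24L))/EI = ((-4)·6·2²/4-(-4)·6²·2/3-(-4)·2⁴/(24·6))/20000 = 163/45000 rad
Load 3 — point force P=-16 kN at a=9/2 m (b=L-a=3/2):
  θ_3 = -Px(2a-x)/(2EI)  [x≤a] = -(-16)·2·(2·(9/2)-2)/(2·20000) = 7/1250 rad
Superposition: θ = Σ θ_i = 239/22500 rad ≈ 0.010622 rad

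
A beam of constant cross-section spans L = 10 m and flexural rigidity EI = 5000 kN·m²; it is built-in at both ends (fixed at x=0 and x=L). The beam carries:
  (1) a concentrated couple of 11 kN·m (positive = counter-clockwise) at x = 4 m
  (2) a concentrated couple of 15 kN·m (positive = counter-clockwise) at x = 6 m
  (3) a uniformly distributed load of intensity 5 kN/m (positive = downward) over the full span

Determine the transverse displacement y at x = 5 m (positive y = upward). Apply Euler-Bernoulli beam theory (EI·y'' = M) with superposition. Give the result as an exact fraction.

y(5) = -3221/120000 m

Load 1 — applied couple M₀=11 kN·m at a=4 m (b=L-a=6):
  y_1 = (R_Ax³/6 - M_Ax²/2 - M₀(x-a)²/2)/EI  [x>a] with R_A=198/125, M_A=33/25 = ((198/125)·5³/6 - (33/25)·5²/2 - 11·(5-4)²/2)/5000 = 11/5000 m
Load 2 — applied couple M₀=15 kN·m at a=6 m (b=L-a=4):
  y_2 = (R_Ax³/6 - M_Ax²/2)/EI  [x≤a] with R_A=54/25, M_A=24/5 = ((54/25)·5³/6 - (24/5)·5²/2)/5000 = -3/1000 m
Load 3 — uniform load w=5 kN/m over full span:
  y_3 = -wx²(L-x)²/(24EI) = -5·5²·(10-5)²/(24·5000) = -5/192 m
Superposition: y = Σ y_i = -3221/120000 m ≈ -0.026842 m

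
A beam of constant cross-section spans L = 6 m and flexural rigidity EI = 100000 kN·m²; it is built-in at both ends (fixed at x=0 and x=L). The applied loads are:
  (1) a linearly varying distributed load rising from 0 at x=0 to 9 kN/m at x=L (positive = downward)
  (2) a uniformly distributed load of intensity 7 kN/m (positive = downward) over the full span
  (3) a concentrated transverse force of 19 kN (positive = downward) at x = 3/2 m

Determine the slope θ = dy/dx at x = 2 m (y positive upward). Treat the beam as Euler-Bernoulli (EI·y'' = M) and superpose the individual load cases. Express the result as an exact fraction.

θ(2) = -2173/12000000 rad

Load 1 — triangular load w₀=9 kN/m (0→w₀ over full span):
  θ_1 = -w₀(2x(L-x)(L-2x)(x+2L)+x²(L-x)²)/(120LEI) = -9·(2·2·(6-2)·(6-2·2)·(2+2·6)+2²·(6-2)²)/(120·6·100000) = -1/15625 rad
Load 2 — uniform load w=7 kN/m over full span:
  θ_2 = -wx(L-x)(L-2x)/(12EI) = -7·2·(6-2)·(6-2·2)/(12·100000) = -7/75000 rad
Load 3 — point force P=19 kN at a=3/2 m (b=L-a=9/2):
  θ_3 = Pa²(L-x)(2bL-(3b+a)(L-x))/(2L³EI)  [x>a] = 19·(3/2)²·(6-2)·(2·(9/2)·6-(3·(9/2)+(3/2))·(6-2))/(2·6³·100000) = -19/800000 rad
Superposition: θ = Σ θ_i = -2173/12000000 rad ≈ -0.000181 rad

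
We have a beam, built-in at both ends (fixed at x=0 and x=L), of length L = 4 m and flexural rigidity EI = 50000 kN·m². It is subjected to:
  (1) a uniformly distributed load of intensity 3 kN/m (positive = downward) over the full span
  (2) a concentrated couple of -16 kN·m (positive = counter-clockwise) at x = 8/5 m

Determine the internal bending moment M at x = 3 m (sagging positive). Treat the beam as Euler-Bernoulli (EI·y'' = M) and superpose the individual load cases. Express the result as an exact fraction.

M(3) = 57/50 kN·m

Load 1 — uniform load w=3 kN/m over full span:
  M_1 = wLx/2 - wL²/12 - wx²/2 = 3·4·3/2 - 3·4²/12 - 3·3²/2 = 1/2 kN·m
Load 2 — applied couple M₀=-16 kN·m at a=8/5 m (b=L-a=12/5):
  M_2 = R_Ax - M_A - M₀  [x>a] with R_A=-144/25, M_A=-48/25 = (-144/25)·3 - (-48/25) - (-16) = 16/25 kN·m
Superposition: M = Σ M_i = 57/50 kN·m ≈ 1.140000 kN·m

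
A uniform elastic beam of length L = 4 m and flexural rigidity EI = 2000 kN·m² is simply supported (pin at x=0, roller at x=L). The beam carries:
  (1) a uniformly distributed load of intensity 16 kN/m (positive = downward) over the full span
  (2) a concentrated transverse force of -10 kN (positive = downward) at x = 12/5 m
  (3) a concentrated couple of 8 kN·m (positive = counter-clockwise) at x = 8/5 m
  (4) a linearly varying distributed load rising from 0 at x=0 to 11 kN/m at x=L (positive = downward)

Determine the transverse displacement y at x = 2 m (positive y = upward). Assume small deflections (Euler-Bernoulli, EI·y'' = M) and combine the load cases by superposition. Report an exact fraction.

y(2) = -281/10000 m

Load 1 — uniform load w=16 kN/m over full span:
  y_1 = -wx(L³-2Lx²+x³)/(24EI) = -16·2·(4³-2·4·2²+2³)/(24·2000) = -2/75 m
Load 2 — point force P=-10 kN at a=12/5 m (b=L-a=8/5):
  y_2 = -Pbx(L²-b²-x²)/(6LEI)  [x≤a] = -(-10)·(8/5)·2·(4²-(8/5)²-2²)/(6·4·2000) = 59/9375 m
Load 3 — applied couple M₀=8 kN·m at a=8/5 m (b=L-a=12/5):
  y_3 = (M₀x³/(6L)-M₀(x-a)²/2+C₁x)/EI  [x>a] with C₁=M₀(3b²-L²)/(6L)=32/75 = (8·2³/(6·4)-8·(2-(8/5))²/2+(32/75)·2)/2000 = 9/6250 m
Load 4 — triangular load w₀=11 kN/m (0→w₀ over full span):
  y_4 = -w₀x(7L⁴-10L²x²+3x⁴)/(360LEI) = -11·2·(7·4⁴-10·4²·2²+3·2⁴)/(360·4·2000) = -11/1200 m
Superposition: y = Σ y_i = -281/10000 m ≈ -0.028100 m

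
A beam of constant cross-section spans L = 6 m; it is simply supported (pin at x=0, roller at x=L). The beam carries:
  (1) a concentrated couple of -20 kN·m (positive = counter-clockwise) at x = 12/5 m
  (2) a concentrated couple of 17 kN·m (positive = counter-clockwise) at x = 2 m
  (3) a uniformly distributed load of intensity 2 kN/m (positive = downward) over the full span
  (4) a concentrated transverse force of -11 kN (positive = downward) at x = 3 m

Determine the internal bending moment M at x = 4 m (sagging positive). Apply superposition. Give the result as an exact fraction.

M(4) = -2 kN·m

Load 1 — applied couple M₀=-20 kN·m at a=12/5 m (b=L-a=18/5):
  M_1 = M₀x/L - M₀  [x>a] = (-20)·4/6 - (-20) = 20/3 kN·m
Load 2 — applied couple M₀=17 kN·m at a=2 m (b=L-a=4):
  M_2 = M₀x/L - M₀  [x>a] = 17·4/6 - 17 = -17/3 kN·m
Load 3 — uniform load w=2 kN/m over full span:
  M_3 = wx(L-x)/2 = 2·4·(6-4)/2 = 8 kN·m
Load 4 — point force P=-11 kN at a=3 m (b=L-a=3):
  M_4 = Pa(L-x)/L  [x>a] = (-11)·3·(6-4)/6 = -11 kN·m
Superposition: M = Σ M_i = -2 kN·m ≈ -2.000000 kN·m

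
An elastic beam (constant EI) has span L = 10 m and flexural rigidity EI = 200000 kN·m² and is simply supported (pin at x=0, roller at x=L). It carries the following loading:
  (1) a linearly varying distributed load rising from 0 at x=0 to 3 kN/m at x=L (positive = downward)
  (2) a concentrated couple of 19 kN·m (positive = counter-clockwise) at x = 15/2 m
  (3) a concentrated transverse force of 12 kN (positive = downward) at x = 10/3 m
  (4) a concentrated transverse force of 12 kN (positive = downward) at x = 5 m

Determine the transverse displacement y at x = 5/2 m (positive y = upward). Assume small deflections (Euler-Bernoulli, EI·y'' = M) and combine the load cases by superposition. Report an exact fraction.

Load 1 — triangular load w₀=3 kN/m (0→w₀ over full span):
  y_1 = -w₀x(7L⁴-10L²x²+3x⁴)/(360LEI) = -3·(5/2)·(7·10⁴-10·10²·(5/2)²+3·(5/2)⁴)/(360·10·200000) = -109/163840 m
Load 2 — applied couple M₀=19 kN·m at a=15/2 m (b=L-a=5/2):
  y_2 = (M₀x³/(6L)+C₁x)/EI  [x≤a] with C₁=M₀(3b²-L²)/(6L)=-1235/48 = (19·(5/2)³/(6·10)+(-1235/48)·(5/2))/200000 = -19/64000 m
Load 3 — point force P=12 kN at a=10/3 m (b=L-a=20/3):
  y_3 = -Pbx(L²-b²-x²)/(6LEI)  [x≤a] = -12·(20/3)·(5/2)·(10²-(20/3)²-(5/2)²)/(6·10·200000) = -71/86400 m
Load 4 — point force P=12 kN at a=5 m (b=L-a=5):
  y_4 = -Pbx(L²-b²-x²)/(6LEI)  [x≤a] = -12·5·(5/2)·(10²-5²-(5/2)²)/(6·10·200000) = -11/12800 m
Superposition: y = Σ y_i = -292327/110592000 m ≈ -0.002643 m

y(5/2) = -292327/110592000 m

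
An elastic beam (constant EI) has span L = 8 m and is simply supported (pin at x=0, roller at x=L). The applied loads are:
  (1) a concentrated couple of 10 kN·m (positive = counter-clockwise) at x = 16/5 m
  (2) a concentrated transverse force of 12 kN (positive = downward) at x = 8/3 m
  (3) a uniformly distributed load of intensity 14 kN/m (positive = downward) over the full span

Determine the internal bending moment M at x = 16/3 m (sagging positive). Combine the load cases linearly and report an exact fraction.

Load 1 — applied couple M₀=10 kN·m at a=16/5 m (b=L-a=24/5):
  M_1 = M₀x/L - M₀  [x>a] = 10·(16/3)/8 - 10 = -10/3 kN·m
Load 2 — point force P=12 kN at a=8/3 m (b=L-a=16/3):
  M_2 = Pa(L-x)/L  [x>a] = 12·(8/3)·(8-(16/3))/8 = 32/3 kN·m
Load 3 — uniform load w=14 kN/m over full span:
  M_3 = wx(L-x)/2 = 14·(16/3)·(8-(16/3))/2 = 896/9 kN·m
Superposition: M = Σ M_i = 962/9 kN·m ≈ 106.888889 kN·m

M(16/3) = 962/9 kN·m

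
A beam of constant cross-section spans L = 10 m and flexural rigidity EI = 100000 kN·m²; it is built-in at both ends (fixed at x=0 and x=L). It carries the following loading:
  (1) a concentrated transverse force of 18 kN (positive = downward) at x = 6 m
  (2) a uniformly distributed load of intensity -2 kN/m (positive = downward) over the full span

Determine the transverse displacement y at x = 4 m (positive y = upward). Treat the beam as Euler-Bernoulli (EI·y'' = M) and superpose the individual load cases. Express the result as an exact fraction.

Load 1 — point force P=18 kN at a=6 m (b=L-a=4):
  y_1 = -Pb²x²(3aL-(3a+b)x)/(6L³EI)  [x≤a] = -18·4²·4²·(3·6·10-(3·6+4)·4)/(6·10³·100000) = -276/390625 m
Load 2 — uniform load w=-2 kN/m over full span:
  y_2 = -wx²(L-x)²/(24EI) = -(-2)·4²·(10-4)²/(24·100000) = 3/6250 m
Superposition: y = Σ y_i = -177/781250 m ≈ -0.000227 m

y(4) = -177/781250 m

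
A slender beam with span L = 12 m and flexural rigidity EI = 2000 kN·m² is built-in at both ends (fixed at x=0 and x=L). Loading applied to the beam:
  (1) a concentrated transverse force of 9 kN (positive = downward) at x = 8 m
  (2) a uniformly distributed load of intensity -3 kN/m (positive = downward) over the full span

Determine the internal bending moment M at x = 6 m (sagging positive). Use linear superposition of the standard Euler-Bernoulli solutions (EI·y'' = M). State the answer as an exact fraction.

Load 1 — point force P=9 kN at a=8 m (b=L-a=4):
  M_1 = Pb²(3a+b)x/L³ - Pab²/L²  [x≤a] = 9·4²·(3·8+4)·6/12³ - 9·8·4²/12² = 6 kN·m
Load 2 — uniform load w=-3 kN/m over full span:
  M_2 = wLx/2 - wL²/12 - wx²/2 = (-3)·12·6/2 - (-3)·12²/12 - (-3)·6²/2 = -18 kN·m
Superposition: M = Σ M_i = -12 kN·m ≈ -12.000000 kN·m

M(6) = -12 kN·m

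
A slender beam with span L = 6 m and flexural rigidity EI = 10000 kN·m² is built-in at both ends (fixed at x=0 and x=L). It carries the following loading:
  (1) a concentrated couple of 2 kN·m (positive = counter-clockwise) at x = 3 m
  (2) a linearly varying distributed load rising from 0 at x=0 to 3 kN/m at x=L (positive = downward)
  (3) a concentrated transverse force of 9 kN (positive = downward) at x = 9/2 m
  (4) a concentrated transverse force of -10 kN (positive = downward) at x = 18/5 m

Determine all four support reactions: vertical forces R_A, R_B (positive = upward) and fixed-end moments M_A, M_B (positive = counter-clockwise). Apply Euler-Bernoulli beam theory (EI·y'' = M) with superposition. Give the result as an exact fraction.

Load 1 — applied couple M₀=2 kN·m at a=3 m (b=L-a=3):
  R_A = 6M₀ab/L³ = 6·2·3·3/6³ = 1/2 kN
  M_A = M₀b(2a-b)/L² = 2·3·(2·3-3)/6² = 1/2 kN·m
  R_B = -6M₀ab/L³ = -6·2·3·3/6³ = -1/2 kN
  M_B = M₀a(2b-a)/L² = 2·3·(2·3-3)/6² = 1/2 kN·m
Load 2 — triangular load w₀=3 kN/m (0→w₀ over full span):
  R_A = 3w₀L/20 = 3·3·6/20 = 27/10 kN
  M_A = w₀L²/30 = 3·6²/30 = 18/5 kN·m
  R_B = 7w₀L/20 = 7·3·6/20 = 63/10 kN
  M_B = -w₀L²/20 = -3·6²/20 = -27/5 kN·m
Load 3 — point force P=9 kN at a=9/2 m (b=L-a=3/2):
  R_A = Pb²(3a+b)/L³ = 9·(3/2)²·(3·(9/2)+(3/2))/6³ = 45/32 kN
  M_A = Pab²/L² = 9·(9/2)·(3/2)²/6² = 81/32 kN·m
  R_B = Pa²(a+3b)/L³ = 9·(9/2)²·((9/2)+3·(3/2))/6³ = 243/32 kN
  M_B = -Pa²b/L² = -9·(9/2)²·(3/2)/6² = -243/32 kN·m
Load 4 — point force P=-10 kN at a=18/5 m (b=L-a=12/5):
  R_A = Pb²(3a+b)/L³ = (-10)·(12/5)²·(3·(18/5)+(12/5))/6³ = -88/25 kN
  M_A = Pab²/L² = (-10)·(18/5)·(12/5)²/6² = -144/25 kN·m
  R_B = Pa²(a+3b)/L³ = (-10)·(18/5)²·((18/5)+3·(12/5))/6³ = -162/25 kN
  M_B = -Pa²b/L² = -(-10)·(18/5)²·(12/5)/6² = 216/25 kN·m
Superposition: R_A = 869/800 kN, M_A = 697/800 kN·m, R_B = 5531/800 kN, M_B = -3083/800 kN·m

R_A = 869/800 kN, M_A = 697/800 kN·m, R_B = 5531/800 kN, M_B = -3083/800 kN·m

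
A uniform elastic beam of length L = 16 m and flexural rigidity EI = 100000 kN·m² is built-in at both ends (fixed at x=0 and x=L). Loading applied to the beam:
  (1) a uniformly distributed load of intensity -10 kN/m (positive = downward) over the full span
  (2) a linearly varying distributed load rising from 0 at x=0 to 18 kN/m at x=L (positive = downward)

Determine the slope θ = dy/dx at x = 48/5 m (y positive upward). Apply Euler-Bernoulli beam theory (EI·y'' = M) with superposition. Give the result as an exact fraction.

θ(48/5) = -896/1953125 rad

Load 1 — uniform load w=-10 kN/m over full span:
  θ_1 = -wx(L-x)(L-2x)/(12EI) = -(-10)·(48/5)·(16-(48/5))·(16-2·(48/5))/(12·100000) = -128/78125 rad
Load 2 — triangular load w₀=18 kN/m (0→w₀ over full span):
  θ_2 = -w₀(2x(L-x)(L-2x)(x+2L)+x²(L-x)²)/(120LEI) = -18·(2·(48/5)·(16-(48/5))·(16-2·(48/5))·((48/5)+2·16)+(48/5)²·(16-(48/5))²)/(120·16·100000) = 2304/1953125 rad
Superposition: θ = Σ θ_i = -896/1953125 rad ≈ -0.000459 rad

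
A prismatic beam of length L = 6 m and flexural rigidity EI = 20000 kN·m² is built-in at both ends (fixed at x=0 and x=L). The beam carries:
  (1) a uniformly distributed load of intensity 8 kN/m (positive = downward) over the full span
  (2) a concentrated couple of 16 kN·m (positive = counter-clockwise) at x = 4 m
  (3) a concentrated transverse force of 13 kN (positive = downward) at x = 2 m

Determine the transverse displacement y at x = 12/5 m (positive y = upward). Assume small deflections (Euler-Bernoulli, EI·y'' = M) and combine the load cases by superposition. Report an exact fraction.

y(12/5) = -6763/3125000 m

Load 1 — uniform load w=8 kN/m over full span:
  y_1 = -wx²(L-x)²/(24EI) = -8·(12/5)²·(6-(12/5))²/(24·20000) = -486/390625 m
Load 2 — applied couple M₀=16 kN·m at a=4 m (b=L-a=2):
  y_2 = (R_Ax³/6 - M_Ax²/2)/EI  [x≤a] with R_A=32/9, M_A=16/3 = ((32/9)·(12/5)³/6 - (16/3)·(12/5)²/2)/20000 = -28/78125 m
Load 3 — point force P=13 kN at a=2 m (b=L-a=4):
  y_3 = -Pa²(L-x)²(3bL-(3b+a)(L-x))/(6L³EI)  [x>a] = -13·2²·(6-(12/5))²·(3·4·6-(3·4+2)·(6-(12/5)))/(6·6³·20000) = -351/625000 m
Superposition: y = Σ y_i = -6763/3125000 m ≈ -0.002164 m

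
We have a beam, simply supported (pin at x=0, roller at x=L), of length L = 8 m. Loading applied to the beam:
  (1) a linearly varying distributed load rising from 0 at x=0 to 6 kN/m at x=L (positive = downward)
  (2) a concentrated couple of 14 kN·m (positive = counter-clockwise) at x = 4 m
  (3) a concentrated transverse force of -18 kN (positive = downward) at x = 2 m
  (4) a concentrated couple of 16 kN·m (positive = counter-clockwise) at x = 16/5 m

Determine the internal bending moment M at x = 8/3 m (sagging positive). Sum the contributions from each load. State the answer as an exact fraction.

M(8/3) = 134/27 kN·m

Load 1 — triangular load w₀=6 kN/m (0→w₀ over full span):
  M_1 = w₀Lx/6 - w₀x³/(6L) = 6·8·(8/3)/6 - 6·(8/3)³/(6·8) = 512/27 kN·m
Load 2 — applied couple M₀=14 kN·m at a=4 m (b=L-a=4):
  M_2 = M₀x/L  [x≤a] = 14·(8/3)/8 = 14/3 kN·m
Load 3 — point force P=-18 kN at a=2 m (b=L-a=6):
  M_3 = Pa(L-x)/L  [x>a] = (-18)·2·(8-(8/3))/8 = -24 kN·m
Load 4 — applied couple M₀=16 kN·m at a=16/5 m (b=L-a=24/5):
  M_4 = M₀x/L  [x≤a] = 16·(8/3)/8 = 16/3 kN·m
Superposition: M = Σ M_i = 134/27 kN·m ≈ 4.962963 kN·m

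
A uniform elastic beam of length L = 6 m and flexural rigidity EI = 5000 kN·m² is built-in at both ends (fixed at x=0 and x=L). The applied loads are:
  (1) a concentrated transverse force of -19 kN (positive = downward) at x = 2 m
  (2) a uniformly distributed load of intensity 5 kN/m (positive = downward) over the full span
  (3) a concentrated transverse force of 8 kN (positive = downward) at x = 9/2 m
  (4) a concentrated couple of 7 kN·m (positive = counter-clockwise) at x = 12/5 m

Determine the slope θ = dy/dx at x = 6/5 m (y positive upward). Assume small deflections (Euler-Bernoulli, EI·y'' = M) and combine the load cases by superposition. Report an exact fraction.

θ(6/5) = -197/9375000 rad

Load 1 — point force P=-19 kN at a=2 m (b=L-a=4):
  θ_1 = -Pb²x(2aL-(3a+b)x)/(2L³EI)  [x≤a] = -(-19)·4²·(6/5)·(2·2·6-(3·2+4)·(6/5))/(2·6³·5000) = 19/9375 rad
Load 2 — uniform load w=5 kN/m over full span:
  θ_2 = -wx(L-x)(L-2x)/(12EI) = -5·(6/5)·(6-(6/5))·(6-2·(6/5))/(12·5000) = -27/15625 rad
Load 3 — point force P=8 kN at a=9/2 m (b=L-a=3/2):
  θ_3 = -Pb²x(2aL-(3a+b)x)/(2L³EI)  [x≤a] = -8·(3/2)²·(6/5)·(2·(9/2)·6-(3·(9/2)+(3/2))·(6/5))/(2·6³·5000) = -9/25000 rad
Load 4 — applied couple M₀=7 kN·m at a=12/5 m (b=L-a=18/5):
  θ_4 = (R_Ax²/2 - M_Ax)/EI  [x≤a] with R_A=42/25, M_A=21/25 = ((42/25)·(6/5)²/2 - (21/25)·(6/5))/5000 = 63/1562500 rad
Superposition: θ = Σ θ_i = -197/9375000 rad ≈ -0.000021 rad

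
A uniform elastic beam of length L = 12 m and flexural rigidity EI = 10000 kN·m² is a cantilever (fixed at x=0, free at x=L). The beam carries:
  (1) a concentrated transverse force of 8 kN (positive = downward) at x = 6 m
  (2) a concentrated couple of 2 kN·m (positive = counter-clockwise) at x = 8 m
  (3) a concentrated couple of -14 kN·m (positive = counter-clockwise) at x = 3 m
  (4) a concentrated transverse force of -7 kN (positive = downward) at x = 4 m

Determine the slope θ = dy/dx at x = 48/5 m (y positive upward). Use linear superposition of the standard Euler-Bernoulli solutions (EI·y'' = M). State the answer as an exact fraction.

θ(48/5) = -57/5000 rad

Load 1 — point force P=8 kN at a=6 m (b=L-a=6):
  θ_1 = -Pa²/(2EI)  [x>a] = -8·6²/(2·10000) = -9/625 rad
Load 2 — applied couple M₀=2 kN·m at a=8 m (b=L-a=4):
  θ_2 = M₀a/EI  [x>a] = 2·8/10000 = 1/625 rad
Load 3 — applied couple M₀=-14 kN·m at a=3 m (b=L-a=9):
  θ_3 = M₀a/EI  [x>a] = (-14)·3/10000 = -21/5000 rad
Load 4 — point force P=-7 kN at a=4 m (b=L-a=8):
  θ_4 = -Pa²/(2EI)  [x>a] = -(-7)·4²/(2·10000) = 7/1250 rad
Superposition: θ = Σ θ_i = -57/5000 rad ≈ -0.011400 rad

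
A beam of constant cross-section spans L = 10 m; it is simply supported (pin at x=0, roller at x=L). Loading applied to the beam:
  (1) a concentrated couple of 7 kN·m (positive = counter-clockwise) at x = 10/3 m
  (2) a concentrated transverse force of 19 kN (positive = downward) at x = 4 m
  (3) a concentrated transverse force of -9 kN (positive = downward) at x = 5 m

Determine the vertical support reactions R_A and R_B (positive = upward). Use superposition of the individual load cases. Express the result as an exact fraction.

R_A = 38/5 kN, R_B = 12/5 kN

Load 1 — applied couple M₀=7 kN·m at a=10/3 m (b=L-a=20/3):
  R_A = M₀/L = 7/10 kN
  R_B = -M₀/L = -7/10 kN
Load 2 — point force P=19 kN at a=4 m (b=L-a=6):
  R_A = Pb/L = 19·6/10 = 57/5 kN
  R_B = Pa/L = 19·4/10 = 38/5 kN
Load 3 — point force P=-9 kN at a=5 m (b=L-a=5):
  R_A = Pb/L = (-9)·5/10 = -9/2 kN
  R_B = Pa/L = (-9)·5/10 = -9/2 kN
Superposition: R_A = 38/5 kN, R_B = 12/5 kN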